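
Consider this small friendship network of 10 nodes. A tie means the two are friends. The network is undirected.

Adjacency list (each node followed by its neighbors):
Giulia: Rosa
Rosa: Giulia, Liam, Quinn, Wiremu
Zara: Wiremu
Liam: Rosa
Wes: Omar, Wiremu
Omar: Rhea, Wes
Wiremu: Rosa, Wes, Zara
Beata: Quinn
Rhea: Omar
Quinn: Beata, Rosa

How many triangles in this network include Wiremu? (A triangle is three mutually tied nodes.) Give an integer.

0

Wiremu's neighbors are Rosa, Wes, and Zara, but none of them are tied to each other, so no triangle contains Wiremu.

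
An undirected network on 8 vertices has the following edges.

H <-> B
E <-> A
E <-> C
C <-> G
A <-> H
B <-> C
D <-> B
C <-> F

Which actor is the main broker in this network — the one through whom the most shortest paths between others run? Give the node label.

C

Unnormalized betweenness of each node: A:1, B:9, C:13, D:0, E:3, F:0, G:0, H:2.
C has the largest value, 13, making it the main broker — the node through which the most shortest paths run.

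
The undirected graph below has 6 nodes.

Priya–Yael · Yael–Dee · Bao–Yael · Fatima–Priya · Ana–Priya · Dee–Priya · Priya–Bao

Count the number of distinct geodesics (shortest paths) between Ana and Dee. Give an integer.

The shortest distance is 2, and the only length-2 path is Ana–Priya–Dee. So there is exactly 1 shortest path.

1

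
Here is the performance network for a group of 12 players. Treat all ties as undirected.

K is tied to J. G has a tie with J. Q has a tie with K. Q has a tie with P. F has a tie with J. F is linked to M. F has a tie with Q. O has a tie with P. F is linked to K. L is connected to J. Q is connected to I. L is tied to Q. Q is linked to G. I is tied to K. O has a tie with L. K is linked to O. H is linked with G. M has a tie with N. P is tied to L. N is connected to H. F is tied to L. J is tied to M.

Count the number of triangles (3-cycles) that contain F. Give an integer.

F's neighbors: J, K, L, M, and Q.
Neighbor pairs that are themselves tied: F–J–K; F–J–L; F–J–M; F–K–Q; F–L–Q. Each forms one triangle with F, for 5 in total.

5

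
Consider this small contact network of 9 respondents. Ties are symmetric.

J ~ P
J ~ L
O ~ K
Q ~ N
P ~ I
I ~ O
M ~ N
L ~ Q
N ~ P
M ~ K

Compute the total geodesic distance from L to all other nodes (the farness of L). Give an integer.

20

Distances from L: I:3, J:1, K:4, M:3, N:2, O:4, P:2, Q:1.
Sum = 3 + 1 + 4 + 3 + 2 + 4 + 2 + 1 = 20.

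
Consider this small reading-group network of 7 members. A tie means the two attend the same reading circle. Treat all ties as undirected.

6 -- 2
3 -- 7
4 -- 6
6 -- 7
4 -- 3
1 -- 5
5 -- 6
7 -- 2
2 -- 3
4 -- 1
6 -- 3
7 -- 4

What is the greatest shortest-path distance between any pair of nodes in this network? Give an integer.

3

Eccentricity of each node (its greatest distance to any other): 1:3, 2:3, 3:2, 4:2, 5:2, 6:2, 7:2.
The maximum eccentricity is 3, realized for instance by the pair 2–1 via 2 – 7 – 4 – 1. So the diameter is 3.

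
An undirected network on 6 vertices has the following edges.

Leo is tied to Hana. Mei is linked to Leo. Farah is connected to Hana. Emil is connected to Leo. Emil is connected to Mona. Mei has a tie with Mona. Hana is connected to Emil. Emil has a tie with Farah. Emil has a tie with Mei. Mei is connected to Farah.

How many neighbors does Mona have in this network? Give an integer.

2

Mona is directly tied to Emil and Mei. That is 2 neighbors, so the degree of Mona is 2.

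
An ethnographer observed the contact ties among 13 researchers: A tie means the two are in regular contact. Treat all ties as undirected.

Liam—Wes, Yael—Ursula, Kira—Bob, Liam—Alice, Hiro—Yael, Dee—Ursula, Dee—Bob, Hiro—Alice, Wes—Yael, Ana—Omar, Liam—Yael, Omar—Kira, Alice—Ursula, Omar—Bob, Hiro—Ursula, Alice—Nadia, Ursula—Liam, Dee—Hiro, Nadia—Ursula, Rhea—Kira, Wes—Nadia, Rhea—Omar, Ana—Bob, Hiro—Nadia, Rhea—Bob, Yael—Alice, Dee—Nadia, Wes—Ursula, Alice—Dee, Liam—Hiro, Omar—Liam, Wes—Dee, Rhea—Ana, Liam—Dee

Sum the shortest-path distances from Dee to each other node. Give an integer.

Distances from Dee: Alice:1, Ana:2, Bob:1, Hiro:1, Kira:2, Liam:1, Nadia:1, Omar:2, Rhea:2, Ursula:1, Wes:1, Yael:2.
Sum = 1 + 2 + 1 + 1 + 2 + 1 + 1 + 2 + 2 + 1 + 1 + 2 = 17.

17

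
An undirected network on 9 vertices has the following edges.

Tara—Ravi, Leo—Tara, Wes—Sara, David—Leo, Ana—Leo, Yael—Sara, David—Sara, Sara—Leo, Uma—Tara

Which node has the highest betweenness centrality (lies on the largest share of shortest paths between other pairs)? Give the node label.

Leo

Unnormalized betweenness of each node: Ana:0, David:0, Leo:19, Ravi:0, Sara:13, Tara:13, Uma:0, Wes:0, Yael:0.
Leo has the largest value, 19, making it the main broker — the node through which the most shortest paths run.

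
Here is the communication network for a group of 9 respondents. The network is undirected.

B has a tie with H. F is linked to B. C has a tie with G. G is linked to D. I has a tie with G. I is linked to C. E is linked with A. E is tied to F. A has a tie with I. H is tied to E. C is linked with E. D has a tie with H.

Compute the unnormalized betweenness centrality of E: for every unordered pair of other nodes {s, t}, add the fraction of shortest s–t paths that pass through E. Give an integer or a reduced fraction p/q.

172/15

Pairs whose geodesics pass through E — D–F: 1/2; D–A: 1/2; H–F: 1/2; H–A: 1; H–I: 2/3; H–C: 1; B–A: 2/2; B–I: 4/5; B–C: 2/2; F–A: 1; F–I: 2/2; F–C: 1; F–G: 1; A–C: 1/2.
All other pairs contribute 0.
Summing the contributions gives betweenness(E) = 172/15.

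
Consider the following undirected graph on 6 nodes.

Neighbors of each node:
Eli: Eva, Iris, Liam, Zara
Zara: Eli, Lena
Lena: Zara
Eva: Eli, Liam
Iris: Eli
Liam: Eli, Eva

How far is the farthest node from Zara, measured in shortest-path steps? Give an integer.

Distances from Zara: Eli:1, Eva:2, Iris:2, Lena:1, Liam:2.
The largest is 2 (to Iris, Eva, and Liam), so the eccentricity of Zara is 2.

2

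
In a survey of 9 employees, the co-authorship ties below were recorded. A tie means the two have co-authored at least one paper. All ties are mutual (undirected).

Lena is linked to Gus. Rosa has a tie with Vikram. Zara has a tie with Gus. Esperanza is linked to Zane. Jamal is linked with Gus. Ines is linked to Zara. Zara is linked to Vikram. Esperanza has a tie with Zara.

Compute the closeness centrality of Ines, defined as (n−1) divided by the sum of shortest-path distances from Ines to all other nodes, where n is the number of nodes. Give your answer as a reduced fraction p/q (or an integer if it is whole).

Distances from Ines: Esperanza:2, Gus:2, Jamal:3, Lena:3, Rosa:3, Vikram:2, Zane:3, Zara:1. Sum = 19.
n = 9, so closeness = 8/19.

8/19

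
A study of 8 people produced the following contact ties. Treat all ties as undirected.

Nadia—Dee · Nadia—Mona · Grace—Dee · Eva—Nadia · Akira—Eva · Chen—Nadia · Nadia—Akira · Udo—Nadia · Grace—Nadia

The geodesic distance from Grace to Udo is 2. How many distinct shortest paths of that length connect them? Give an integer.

1

The shortest distance is 2, and the only length-2 path is Grace–Nadia–Udo. So there is exactly 1 shortest path.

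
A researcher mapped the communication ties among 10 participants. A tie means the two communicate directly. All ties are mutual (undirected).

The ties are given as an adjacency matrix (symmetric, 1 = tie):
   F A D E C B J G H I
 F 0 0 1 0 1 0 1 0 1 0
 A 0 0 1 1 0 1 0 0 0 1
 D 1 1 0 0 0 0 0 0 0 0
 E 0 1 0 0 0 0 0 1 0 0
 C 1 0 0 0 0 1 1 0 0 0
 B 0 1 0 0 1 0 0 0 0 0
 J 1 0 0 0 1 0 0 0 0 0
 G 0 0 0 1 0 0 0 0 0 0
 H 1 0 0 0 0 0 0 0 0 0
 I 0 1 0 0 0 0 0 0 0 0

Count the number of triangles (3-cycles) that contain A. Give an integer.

0

A's neighbors are B, D, E, and I, but none of them are tied to each other, so no triangle contains A.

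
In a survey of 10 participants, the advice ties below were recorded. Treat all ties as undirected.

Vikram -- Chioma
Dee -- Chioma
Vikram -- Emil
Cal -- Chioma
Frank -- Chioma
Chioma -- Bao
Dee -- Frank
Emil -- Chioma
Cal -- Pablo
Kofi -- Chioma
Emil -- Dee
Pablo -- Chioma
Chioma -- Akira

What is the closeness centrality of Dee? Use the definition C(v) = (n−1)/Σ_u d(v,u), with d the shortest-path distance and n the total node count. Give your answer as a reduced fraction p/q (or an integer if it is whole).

3/5

Distances from Dee: Akira:2, Bao:2, Cal:2, Chioma:1, Emil:1, Frank:1, Kofi:2, Pablo:2, Vikram:2. Sum = 15.
n = 10, so closeness = 9/15 = 3/5.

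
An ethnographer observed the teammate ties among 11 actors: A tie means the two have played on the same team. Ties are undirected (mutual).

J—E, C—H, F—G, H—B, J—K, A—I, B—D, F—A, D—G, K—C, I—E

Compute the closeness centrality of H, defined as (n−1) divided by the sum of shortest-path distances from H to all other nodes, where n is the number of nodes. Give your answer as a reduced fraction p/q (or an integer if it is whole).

Distances from H: A:5, B:1, C:1, D:2, E:4, F:4, G:3, I:5, J:3, K:2. Sum = 30.
n = 11, so closeness = 10/30 = 1/3.

1/3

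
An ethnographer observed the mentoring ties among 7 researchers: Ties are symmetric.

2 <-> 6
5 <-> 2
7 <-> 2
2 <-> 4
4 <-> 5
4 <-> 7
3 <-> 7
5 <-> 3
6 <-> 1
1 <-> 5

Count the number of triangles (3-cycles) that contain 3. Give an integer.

0

3's neighbors are 5 and 7, but none of them are tied to each other, so no triangle contains 3.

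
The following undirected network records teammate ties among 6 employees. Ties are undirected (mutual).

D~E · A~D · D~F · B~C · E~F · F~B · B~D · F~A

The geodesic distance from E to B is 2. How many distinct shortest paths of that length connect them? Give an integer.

2

The shortest distance is 2. The length-2 paths are: E–F–B; E–D–B.
That gives 2 distinct shortest paths.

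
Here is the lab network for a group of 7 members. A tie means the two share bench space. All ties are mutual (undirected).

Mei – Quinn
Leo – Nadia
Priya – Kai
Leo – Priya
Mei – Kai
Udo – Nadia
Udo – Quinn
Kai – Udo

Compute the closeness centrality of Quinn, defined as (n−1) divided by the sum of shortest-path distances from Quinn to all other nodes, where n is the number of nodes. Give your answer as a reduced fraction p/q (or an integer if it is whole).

1/2

Distances from Quinn: Kai:2, Leo:3, Mei:1, Nadia:2, Priya:3, Udo:1. Sum = 12.
n = 7, so closeness = 6/12 = 1/2.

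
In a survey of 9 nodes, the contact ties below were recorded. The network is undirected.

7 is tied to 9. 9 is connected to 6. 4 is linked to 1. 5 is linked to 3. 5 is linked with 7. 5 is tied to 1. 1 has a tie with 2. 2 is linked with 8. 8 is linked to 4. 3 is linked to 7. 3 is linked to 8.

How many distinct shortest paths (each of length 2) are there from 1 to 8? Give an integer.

2

The shortest distance is 2. The length-2 paths are: 1–2–8; 1–4–8.
That gives 2 distinct shortest paths.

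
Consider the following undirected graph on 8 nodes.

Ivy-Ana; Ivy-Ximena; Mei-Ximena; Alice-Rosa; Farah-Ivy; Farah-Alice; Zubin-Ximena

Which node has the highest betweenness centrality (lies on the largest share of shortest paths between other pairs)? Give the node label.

Ivy

Unnormalized betweenness of each node: Alice:6, Ana:0, Farah:10, Ivy:15, Mei:0, Rosa:0, Ximena:11, Zubin:0.
Ivy has the largest value, 15, making it the main broker — the node through which the most shortest paths run.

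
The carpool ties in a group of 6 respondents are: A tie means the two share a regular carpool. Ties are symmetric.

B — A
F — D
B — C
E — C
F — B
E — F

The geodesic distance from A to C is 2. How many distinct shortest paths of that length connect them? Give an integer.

The shortest distance is 2, and the only length-2 path is A–B–C. So there is exactly 1 shortest path.

1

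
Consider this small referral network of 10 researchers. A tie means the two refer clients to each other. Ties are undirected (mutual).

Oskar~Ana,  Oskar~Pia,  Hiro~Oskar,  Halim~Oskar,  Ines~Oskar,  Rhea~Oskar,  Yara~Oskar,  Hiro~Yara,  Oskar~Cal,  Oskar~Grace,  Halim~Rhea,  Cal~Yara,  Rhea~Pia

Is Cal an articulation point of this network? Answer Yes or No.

Even without Cal, every remaining node can still reach every other (the residual graph is connected), so Cal is not a cut vertex.

No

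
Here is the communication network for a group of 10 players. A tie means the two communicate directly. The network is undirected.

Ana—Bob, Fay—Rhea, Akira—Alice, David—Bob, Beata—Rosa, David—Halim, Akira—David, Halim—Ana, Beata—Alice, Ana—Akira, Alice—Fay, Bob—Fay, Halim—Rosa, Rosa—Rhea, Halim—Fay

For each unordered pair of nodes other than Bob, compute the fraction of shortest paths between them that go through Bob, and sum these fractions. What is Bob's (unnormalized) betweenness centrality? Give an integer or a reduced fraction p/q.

2

Pairs whose geodesics pass through Bob — Ana–David: 1/3; Ana–Fay: 1/2; Ana–Rhea: 1/3; David–Fay: 1/2; David–Rhea: 1/3.
All other pairs contribute 0.
Summing the contributions gives betweenness(Bob) = 2.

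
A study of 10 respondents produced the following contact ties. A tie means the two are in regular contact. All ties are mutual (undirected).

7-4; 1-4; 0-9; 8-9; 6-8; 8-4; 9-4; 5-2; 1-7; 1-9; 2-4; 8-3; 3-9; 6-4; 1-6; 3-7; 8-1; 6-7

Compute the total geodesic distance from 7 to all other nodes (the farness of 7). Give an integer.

16

Distances from 7: 0:3, 1:1, 2:2, 3:1, 4:1, 5:3, 6:1, 8:2, 9:2.
Sum = 3 + 1 + 2 + 1 + 1 + 3 + 1 + 2 + 2 = 16.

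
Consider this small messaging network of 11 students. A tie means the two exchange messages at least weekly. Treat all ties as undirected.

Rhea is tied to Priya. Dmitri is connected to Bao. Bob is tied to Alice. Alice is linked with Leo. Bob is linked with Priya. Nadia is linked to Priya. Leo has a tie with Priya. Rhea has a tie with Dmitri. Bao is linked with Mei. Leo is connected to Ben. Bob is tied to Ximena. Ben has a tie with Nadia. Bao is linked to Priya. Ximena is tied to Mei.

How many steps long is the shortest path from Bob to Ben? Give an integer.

One shortest route is Bob – Alice – Leo – Ben, which uses 3 edges, and at distance 2 from Bob we only reach {Bao, Leo, Mei, Nadia, Rhea}, which does not include Ben. So d(Bob,Ben) = 3.

3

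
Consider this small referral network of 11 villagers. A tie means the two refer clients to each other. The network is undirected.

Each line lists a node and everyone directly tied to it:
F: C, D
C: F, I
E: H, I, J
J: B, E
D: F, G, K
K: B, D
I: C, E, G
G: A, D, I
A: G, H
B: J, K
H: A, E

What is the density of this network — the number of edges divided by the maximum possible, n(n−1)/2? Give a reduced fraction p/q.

There are 13 edges and 11 nodes, so the maximum possible is C(11,2) = 55.
Density = 13/55.

13/55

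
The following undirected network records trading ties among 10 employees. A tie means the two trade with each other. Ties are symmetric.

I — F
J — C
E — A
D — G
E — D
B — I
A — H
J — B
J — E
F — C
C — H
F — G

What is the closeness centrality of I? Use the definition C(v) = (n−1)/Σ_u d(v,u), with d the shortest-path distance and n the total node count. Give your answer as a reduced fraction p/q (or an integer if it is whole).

3/7

Distances from I: A:4, B:1, C:2, D:3, E:3, F:1, G:2, H:3, J:2. Sum = 21.
n = 10, so closeness = 9/21 = 3/7.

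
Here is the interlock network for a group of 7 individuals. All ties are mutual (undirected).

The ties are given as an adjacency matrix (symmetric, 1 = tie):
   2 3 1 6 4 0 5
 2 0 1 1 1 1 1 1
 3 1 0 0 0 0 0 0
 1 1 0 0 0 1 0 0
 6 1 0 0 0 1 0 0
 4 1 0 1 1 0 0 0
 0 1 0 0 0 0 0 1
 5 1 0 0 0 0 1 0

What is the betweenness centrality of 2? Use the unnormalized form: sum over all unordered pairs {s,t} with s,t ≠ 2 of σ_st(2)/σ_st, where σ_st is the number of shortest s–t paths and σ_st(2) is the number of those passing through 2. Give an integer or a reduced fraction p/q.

Pairs whose geodesics pass through 2 — 3–1: 1; 3–6: 1; 3–4: 1; 3–0: 1; 3–5: 1; 1–6: 1/2; 1–0: 1; 1–5: 1; 6–0: 1; 6–5: 1; 4–0: 1; 4–5: 1.
All other pairs contribute 0.
Summing the contributions gives betweenness(2) = 23/2.

23/2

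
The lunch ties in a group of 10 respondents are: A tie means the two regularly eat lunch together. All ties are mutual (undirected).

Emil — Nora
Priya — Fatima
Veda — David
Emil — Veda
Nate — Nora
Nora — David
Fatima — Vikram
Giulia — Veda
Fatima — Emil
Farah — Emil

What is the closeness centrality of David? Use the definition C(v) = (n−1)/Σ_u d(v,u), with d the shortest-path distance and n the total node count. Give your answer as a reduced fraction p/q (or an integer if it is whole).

9/22

Distances from David: Emil:2, Farah:3, Fatima:3, Giulia:2, Nate:2, Nora:1, Priya:4, Veda:1, Vikram:4. Sum = 22.
n = 10, so closeness = 9/22.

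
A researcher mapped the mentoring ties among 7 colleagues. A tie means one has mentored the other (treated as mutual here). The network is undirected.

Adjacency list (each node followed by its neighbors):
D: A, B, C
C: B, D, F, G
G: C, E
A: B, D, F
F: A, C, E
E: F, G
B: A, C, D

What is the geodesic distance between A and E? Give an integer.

One shortest route is A – F – E, which uses 2 edges, and A and E are not directly tied, so nothing shorter exists. So d(A,E) = 2.

2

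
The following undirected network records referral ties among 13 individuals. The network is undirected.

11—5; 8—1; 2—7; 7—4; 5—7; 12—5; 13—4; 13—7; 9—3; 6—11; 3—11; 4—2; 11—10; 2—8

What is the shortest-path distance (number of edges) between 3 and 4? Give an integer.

4

One shortest route is 3 – 11 – 5 – 7 – 4, which uses 4 edges, and at distance 3 from 3 we only reach {7, 12}, which does not include 4. So d(3,4) = 4.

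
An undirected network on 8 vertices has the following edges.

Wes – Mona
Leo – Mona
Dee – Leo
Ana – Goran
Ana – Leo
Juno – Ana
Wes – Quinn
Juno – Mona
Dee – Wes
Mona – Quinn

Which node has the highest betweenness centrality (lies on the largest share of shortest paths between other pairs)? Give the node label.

Mona

Unnormalized betweenness of each node: Ana:41/6, Dee:7/6, Goran:0, Juno:8/3, Leo:13/2, Mona:8, Quinn:0, Wes:11/6.
Mona has the largest value, 8, making it the main broker — the node through which the most shortest paths run.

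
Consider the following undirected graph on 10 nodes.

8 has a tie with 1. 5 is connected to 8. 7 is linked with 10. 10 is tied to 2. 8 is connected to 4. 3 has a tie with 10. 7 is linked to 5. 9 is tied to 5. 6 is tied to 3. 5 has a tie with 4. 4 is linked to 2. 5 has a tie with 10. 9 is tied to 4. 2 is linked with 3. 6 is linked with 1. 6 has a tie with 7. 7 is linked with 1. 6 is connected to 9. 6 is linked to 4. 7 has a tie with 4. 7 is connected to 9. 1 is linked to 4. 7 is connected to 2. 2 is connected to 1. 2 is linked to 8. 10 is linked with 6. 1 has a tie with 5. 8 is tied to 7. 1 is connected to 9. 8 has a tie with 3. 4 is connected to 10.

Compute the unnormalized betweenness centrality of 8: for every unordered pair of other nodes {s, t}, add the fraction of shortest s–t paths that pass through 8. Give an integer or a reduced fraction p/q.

23/15

Pairs whose geodesics pass through 8 — 1–3: 1/3; 4–3: 1/4; 7–3: 1/4; 2–5: 1/5; 5–3: 1/2.
All other pairs contribute 0.
Summing the contributions gives betweenness(8) = 23/15.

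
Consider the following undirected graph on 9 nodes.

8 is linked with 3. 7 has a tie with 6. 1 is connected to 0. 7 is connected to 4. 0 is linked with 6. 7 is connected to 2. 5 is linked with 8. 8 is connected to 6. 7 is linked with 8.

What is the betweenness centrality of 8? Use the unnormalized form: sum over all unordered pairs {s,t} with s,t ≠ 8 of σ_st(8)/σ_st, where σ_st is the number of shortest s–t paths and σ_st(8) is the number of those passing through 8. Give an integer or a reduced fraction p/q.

Pairs whose geodesics pass through 8 — 0–3: 1; 0–5: 1; 1–3: 1; 1–5: 1; 3–5: 1; 3–7: 1; 3–2: 1; 3–6: 1; 3–4: 1; 5–7: 1; 5–2: 1; 5–6: 1; 5–4: 1.
All other pairs contribute 0.
Summing the contributions gives betweenness(8) = 13.

13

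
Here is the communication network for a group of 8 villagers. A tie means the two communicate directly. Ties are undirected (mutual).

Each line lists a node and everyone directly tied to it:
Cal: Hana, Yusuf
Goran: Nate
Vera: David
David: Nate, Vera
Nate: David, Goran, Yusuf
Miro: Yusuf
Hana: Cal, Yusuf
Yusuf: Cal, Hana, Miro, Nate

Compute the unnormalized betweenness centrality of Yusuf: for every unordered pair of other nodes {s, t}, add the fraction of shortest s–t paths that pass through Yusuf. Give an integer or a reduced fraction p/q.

14

Pairs whose geodesics pass through Yusuf — Vera–Hana: 1; Vera–Miro: 1; Vera–Cal: 1; Nate–Hana: 1; Nate–Miro: 1; Nate–Cal: 1; David–Hana: 1; David–Miro: 1; David–Cal: 1; Goran–Hana: 1; Goran–Miro: 1; Goran–Cal: 1; Hana–Miro: 1; Miro–Cal: 1.
All other pairs contribute 0.
Summing the contributions gives betweenness(Yusuf) = 14.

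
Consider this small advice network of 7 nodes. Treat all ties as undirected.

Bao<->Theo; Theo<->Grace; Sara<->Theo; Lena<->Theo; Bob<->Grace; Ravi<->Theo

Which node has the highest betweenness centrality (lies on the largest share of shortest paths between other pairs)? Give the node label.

Unnormalized betweenness of each node: Bao:0, Bob:0, Grace:5, Lena:0, Ravi:0, Sara:0, Theo:14.
Theo has the largest value, 14, making it the main broker — the node through which the most shortest paths run.

Theo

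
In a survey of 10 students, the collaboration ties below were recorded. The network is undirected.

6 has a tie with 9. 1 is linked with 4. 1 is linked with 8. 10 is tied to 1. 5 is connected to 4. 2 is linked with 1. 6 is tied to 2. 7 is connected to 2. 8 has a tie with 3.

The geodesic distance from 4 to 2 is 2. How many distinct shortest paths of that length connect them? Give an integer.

1

The shortest distance is 2, and the only length-2 path is 4–1–2. So there is exactly 1 shortest path.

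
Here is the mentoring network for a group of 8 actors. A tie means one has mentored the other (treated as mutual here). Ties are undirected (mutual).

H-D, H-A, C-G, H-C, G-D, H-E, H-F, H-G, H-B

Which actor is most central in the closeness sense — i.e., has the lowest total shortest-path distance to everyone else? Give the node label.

Farness (sum of distances to all others) for each node — A:13, B:13, C:12, D:12, E:13, F:13, G:11, H:7.
The smallest farness is 7, for H, so H has the highest closeness.

H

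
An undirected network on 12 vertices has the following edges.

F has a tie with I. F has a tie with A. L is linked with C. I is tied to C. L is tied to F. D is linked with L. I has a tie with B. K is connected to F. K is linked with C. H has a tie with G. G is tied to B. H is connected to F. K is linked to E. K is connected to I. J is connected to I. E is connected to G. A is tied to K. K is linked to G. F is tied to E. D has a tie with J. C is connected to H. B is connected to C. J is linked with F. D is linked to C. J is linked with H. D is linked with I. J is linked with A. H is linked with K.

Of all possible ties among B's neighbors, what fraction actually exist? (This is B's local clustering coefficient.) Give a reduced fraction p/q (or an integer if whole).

1/3

B's neighbors: C, G, and I (k = 3).
Possible neighbor pairs: C(3,2) = 3. Edges among them: C–I → e = 1.
Clustering(B) = 1/3.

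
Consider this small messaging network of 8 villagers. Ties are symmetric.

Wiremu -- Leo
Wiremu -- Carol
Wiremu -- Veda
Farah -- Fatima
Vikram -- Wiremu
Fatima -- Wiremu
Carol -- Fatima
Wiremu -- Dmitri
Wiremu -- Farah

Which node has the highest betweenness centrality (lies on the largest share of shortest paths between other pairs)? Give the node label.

Wiremu

Unnormalized betweenness of each node: Carol:0, Dmitri:0, Farah:0, Fatima:1/2, Leo:0, Veda:0, Vikram:0, Wiremu:37/2.
Wiremu has the largest value, 37/2, making it the main broker — the node through which the most shortest paths run.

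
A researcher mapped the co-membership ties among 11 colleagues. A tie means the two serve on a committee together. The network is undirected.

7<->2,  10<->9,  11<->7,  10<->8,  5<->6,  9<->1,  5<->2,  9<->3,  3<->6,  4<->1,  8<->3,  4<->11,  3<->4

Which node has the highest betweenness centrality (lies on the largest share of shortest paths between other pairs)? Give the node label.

Unnormalized betweenness of each node: 1:5/2, 2:3, 3:65/3, 4:83/6, 5:6, 6:10, 7:4, 8:3, 9:43/6, 10:5/6, 11:8.
3 has the largest value, 65/3, making it the main broker — the node through which the most shortest paths run.

3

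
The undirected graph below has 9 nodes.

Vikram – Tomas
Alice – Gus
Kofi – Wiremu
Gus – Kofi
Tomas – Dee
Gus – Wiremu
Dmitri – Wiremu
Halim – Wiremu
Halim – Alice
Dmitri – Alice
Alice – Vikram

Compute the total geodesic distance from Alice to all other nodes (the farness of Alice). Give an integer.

Distances from Alice: Dee:3, Dmitri:1, Gus:1, Halim:1, Kofi:2, Tomas:2, Vikram:1, Wiremu:2.
Sum = 3 + 1 + 1 + 1 + 2 + 2 + 1 + 2 = 13.

13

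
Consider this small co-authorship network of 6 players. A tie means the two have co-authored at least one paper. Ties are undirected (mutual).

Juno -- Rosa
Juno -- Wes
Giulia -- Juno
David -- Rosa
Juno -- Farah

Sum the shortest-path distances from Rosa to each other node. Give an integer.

8

Distances from Rosa: David:1, Farah:2, Giulia:2, Juno:1, Wes:2.
Sum = 1 + 2 + 2 + 1 + 2 = 8.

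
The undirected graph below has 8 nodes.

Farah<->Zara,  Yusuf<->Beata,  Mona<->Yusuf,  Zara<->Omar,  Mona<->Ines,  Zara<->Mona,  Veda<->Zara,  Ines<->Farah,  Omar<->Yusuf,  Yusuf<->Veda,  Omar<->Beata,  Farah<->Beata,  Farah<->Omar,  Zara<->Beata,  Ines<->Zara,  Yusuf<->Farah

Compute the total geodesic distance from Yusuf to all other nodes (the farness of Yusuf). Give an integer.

Distances from Yusuf: Beata:1, Farah:1, Ines:2, Mona:1, Omar:1, Veda:1, Zara:2.
Sum = 1 + 1 + 2 + 1 + 1 + 1 + 2 = 9.

9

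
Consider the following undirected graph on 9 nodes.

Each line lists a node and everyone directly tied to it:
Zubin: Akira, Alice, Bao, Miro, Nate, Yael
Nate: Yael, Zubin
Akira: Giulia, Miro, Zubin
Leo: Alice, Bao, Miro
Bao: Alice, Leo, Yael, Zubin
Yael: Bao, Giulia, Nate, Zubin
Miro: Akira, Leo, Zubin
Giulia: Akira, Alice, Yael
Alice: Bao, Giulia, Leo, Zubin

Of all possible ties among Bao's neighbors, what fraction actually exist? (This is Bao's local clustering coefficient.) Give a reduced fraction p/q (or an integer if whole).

Bao's neighbors: Alice, Leo, Yael, and Zubin (k = 4).
Possible neighbor pairs: C(4,2) = 6. Edges among them: Alice–Leo, Alice–Zubin, Yael–Zubin → e = 3.
Clustering(Bao) = 3/6 = 1/2.

1/2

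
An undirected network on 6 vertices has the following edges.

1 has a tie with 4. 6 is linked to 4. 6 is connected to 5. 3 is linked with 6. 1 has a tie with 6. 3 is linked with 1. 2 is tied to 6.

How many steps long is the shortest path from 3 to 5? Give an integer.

One shortest route is 3 – 6 – 5, which uses 2 edges, and 3 and 5 are not directly tied, so nothing shorter exists. So d(3,5) = 2.

2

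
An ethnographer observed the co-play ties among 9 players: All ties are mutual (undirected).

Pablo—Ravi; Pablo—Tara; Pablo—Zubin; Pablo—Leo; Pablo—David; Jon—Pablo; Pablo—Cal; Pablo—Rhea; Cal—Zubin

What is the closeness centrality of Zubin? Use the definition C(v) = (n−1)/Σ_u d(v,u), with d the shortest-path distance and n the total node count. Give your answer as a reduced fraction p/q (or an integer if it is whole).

Distances from Zubin: Cal:1, David:2, Jon:2, Leo:2, Pablo:1, Ravi:2, Rhea:2, Tara:2. Sum = 14.
n = 9, so closeness = 8/14 = 4/7.

4/7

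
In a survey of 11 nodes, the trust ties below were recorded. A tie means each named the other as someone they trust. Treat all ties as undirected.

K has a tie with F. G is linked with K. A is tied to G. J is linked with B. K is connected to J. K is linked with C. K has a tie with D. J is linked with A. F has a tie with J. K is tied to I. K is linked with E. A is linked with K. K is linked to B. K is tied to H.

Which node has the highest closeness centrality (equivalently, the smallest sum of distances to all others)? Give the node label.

K

Farness (sum of distances to all others) for each node — A:17, B:18, C:19, D:19, E:19, F:18, G:18, H:19, I:19, J:16, K:10.
The smallest farness is 10, for K, so K has the highest closeness.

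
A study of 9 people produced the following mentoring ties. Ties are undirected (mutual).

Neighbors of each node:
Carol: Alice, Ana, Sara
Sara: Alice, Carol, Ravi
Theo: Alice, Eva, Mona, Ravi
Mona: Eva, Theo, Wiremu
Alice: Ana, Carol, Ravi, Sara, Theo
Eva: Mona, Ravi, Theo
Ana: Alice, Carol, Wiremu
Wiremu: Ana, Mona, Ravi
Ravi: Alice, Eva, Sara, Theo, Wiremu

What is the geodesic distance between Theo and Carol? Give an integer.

2

One shortest route is Theo – Alice – Carol, which uses 2 edges, and Theo and Carol are not directly tied, so nothing shorter exists. So d(Theo,Carol) = 2.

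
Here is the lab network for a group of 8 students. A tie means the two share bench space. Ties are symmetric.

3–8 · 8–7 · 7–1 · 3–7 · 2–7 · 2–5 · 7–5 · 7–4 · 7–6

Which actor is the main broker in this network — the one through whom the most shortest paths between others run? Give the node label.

7

Unnormalized betweenness of each node: 1:0, 2:0, 3:0, 4:0, 5:0, 6:0, 7:19, 8:0.
7 has the largest value, 19, making it the main broker — the node through which the most shortest paths run.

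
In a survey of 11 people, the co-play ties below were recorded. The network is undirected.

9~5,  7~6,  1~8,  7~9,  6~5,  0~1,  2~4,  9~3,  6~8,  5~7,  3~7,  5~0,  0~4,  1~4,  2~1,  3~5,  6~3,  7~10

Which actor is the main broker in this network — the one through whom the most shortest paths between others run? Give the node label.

5

Unnormalized betweenness of each node: 0:13, 1:8, 2:0, 3:2/3, 4:5/2, 5:47/3, 6:15/2, 7:29/3, 8:5, 9:0, 10:0.
5 has the largest value, 47/3, making it the main broker — the node through which the most shortest paths run.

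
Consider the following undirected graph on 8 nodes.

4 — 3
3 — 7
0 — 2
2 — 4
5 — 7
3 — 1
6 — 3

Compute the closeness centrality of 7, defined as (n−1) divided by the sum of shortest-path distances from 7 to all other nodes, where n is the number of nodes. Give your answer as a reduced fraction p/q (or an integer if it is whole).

Distances from 7: 0:4, 1:2, 2:3, 3:1, 4:2, 5:1, 6:2. Sum = 15.
n = 8, so closeness = 7/15.

7/15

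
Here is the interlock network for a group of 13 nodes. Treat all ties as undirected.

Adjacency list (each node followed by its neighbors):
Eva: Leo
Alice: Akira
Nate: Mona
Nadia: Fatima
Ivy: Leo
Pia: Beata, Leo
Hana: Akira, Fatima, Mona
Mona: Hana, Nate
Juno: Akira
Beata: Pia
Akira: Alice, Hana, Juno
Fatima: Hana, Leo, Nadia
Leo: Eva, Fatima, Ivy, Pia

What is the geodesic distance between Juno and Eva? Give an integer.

5

One shortest route is Juno – Akira – Hana – Fatima – Leo – Eva, which uses 5 edges, and at distance 4 from Juno we only reach {Leo, Nadia, Nate}, which does not include Eva. So d(Juno,Eva) = 5.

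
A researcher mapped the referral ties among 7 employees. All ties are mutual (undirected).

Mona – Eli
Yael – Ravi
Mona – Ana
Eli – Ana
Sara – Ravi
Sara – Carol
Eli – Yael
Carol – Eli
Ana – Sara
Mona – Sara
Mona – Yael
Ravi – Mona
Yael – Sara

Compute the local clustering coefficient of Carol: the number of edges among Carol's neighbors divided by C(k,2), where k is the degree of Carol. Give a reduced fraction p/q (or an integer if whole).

0

Carol's neighbors: Eli and Sara (k = 2).
Possible neighbor pairs: C(2,2) = 1. Edges among them: none → e = 0.
Clustering(Carol) = 0/1.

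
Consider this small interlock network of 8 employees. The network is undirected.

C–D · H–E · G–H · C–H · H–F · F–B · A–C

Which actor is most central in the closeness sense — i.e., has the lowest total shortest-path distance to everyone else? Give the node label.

Farness (sum of distances to all others) for each node — A:18, B:20, C:12, D:18, E:16, F:14, G:16, H:10.
The smallest farness is 10, for H, so H has the highest closeness.

H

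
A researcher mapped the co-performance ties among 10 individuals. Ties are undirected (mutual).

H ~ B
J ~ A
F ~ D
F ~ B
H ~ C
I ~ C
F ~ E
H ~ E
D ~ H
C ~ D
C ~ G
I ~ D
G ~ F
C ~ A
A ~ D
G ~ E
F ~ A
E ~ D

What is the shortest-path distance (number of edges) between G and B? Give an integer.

2

One shortest route is G – F – B, which uses 2 edges, and G and B are not directly tied, so nothing shorter exists. So d(G,B) = 2.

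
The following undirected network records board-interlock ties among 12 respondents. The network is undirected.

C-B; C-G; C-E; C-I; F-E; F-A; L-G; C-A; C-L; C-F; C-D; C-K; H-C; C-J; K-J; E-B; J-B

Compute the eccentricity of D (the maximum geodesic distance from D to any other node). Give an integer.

2

Distances from D: A:2, B:2, C:1, E:2, F:2, G:2, H:2, I:2, J:2, K:2, L:2.
The largest is 2 (to J, E, I, B, A, H, G, K, L, and F), so the eccentricity of D is 2.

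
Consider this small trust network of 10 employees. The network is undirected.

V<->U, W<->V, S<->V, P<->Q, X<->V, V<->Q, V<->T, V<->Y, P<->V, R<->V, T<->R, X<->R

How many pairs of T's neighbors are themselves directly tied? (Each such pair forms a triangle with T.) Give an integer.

T's neighbors: R and V.
Neighbor pairs that are themselves tied: T–R–V. Each forms one triangle with T, for 1 in total.

1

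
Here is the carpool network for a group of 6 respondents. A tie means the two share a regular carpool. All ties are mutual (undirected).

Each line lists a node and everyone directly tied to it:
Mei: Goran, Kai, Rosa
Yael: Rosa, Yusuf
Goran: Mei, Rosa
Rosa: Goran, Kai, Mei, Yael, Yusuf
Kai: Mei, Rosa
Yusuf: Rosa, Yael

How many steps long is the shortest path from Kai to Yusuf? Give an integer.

2

One shortest route is Kai – Rosa – Yusuf, which uses 2 edges, and Kai and Yusuf are not directly tied, so nothing shorter exists. So d(Kai,Yusuf) = 2.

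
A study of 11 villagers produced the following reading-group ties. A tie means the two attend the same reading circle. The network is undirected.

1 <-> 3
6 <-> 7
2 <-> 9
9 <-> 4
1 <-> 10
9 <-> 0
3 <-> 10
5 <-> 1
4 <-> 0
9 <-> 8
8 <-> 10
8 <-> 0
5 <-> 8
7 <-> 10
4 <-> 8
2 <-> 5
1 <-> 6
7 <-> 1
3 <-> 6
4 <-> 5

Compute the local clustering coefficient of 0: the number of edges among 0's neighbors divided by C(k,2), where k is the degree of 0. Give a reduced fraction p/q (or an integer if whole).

1

0's neighbors: 4, 8, and 9 (k = 3).
Possible neighbor pairs: C(3,2) = 3. Edges among them: 4–8, 4–9, 8–9 → e = 3.
Clustering(0) = 3/3 = 1.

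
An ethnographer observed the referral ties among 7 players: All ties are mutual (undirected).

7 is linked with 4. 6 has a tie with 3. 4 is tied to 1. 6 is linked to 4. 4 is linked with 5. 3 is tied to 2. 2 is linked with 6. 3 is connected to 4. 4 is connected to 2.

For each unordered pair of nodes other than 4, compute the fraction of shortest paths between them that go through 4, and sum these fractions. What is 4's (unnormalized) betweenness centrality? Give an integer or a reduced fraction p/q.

Pairs whose geodesics pass through 4 — 5–6: 1; 5–2: 1; 5–3: 1; 5–7: 1; 5–1: 1; 6–7: 1; 6–1: 1; 2–7: 1; 2–1: 1; 3–7: 1; 3–1: 1; 7–1: 1.
All other pairs contribute 0.
Summing the contributions gives betweenness(4) = 12.

12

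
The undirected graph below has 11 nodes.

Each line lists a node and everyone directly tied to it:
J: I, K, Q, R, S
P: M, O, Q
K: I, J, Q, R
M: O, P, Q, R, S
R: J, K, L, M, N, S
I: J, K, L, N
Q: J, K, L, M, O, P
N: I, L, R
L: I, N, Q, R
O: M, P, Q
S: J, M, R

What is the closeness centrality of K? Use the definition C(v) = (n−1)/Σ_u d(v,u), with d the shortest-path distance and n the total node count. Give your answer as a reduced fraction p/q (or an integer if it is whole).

5/8

Distances from K: I:1, J:1, L:2, M:2, N:2, O:2, P:2, Q:1, R:1, S:2. Sum = 16.
n = 11, so closeness = 10/16 = 5/8.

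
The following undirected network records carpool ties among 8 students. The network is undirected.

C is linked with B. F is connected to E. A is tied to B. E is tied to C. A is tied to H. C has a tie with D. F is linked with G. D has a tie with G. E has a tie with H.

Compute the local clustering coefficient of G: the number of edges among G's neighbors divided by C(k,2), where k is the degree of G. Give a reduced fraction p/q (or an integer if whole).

0

G's neighbors: D and F (k = 2).
Possible neighbor pairs: C(2,2) = 1. Edges among them: none → e = 0.
Clustering(G) = 0/1.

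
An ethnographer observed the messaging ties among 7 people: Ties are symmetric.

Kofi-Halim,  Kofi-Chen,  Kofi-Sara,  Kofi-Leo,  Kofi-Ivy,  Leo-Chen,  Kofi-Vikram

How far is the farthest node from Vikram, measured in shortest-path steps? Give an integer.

2

Distances from Vikram: Chen:2, Halim:2, Ivy:2, Kofi:1, Leo:2, Sara:2.
The largest is 2 (to Sara, Halim, Ivy, Leo, and Chen), so the eccentricity of Vikram is 2.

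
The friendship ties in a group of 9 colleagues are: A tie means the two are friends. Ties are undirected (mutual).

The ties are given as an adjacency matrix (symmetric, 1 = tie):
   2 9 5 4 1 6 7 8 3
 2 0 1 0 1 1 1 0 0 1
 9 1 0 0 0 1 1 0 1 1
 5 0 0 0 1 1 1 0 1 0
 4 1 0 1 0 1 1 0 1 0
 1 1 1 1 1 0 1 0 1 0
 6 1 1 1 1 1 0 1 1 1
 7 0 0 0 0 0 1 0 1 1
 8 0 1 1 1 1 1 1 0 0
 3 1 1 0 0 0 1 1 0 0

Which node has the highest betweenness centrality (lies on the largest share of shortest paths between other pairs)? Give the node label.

6

Unnormalized betweenness of each node: 1:7/6, 2:13/12, 3:5/6, 4:7/12, 5:0, 6:17/3, 7:1/3, 8:29/12, 9:11/12.
6 has the largest value, 17/3, making it the main broker — the node through which the most shortest paths run.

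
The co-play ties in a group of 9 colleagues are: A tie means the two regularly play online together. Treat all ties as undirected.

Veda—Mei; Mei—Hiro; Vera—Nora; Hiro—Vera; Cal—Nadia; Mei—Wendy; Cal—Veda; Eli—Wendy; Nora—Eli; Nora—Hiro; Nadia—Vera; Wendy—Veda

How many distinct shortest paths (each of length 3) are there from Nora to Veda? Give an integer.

The shortest distance is 3. The length-3 paths are: Nora–Eli–Wendy–Veda; Nora–Hiro–Mei–Veda.
That gives 2 distinct shortest paths.

2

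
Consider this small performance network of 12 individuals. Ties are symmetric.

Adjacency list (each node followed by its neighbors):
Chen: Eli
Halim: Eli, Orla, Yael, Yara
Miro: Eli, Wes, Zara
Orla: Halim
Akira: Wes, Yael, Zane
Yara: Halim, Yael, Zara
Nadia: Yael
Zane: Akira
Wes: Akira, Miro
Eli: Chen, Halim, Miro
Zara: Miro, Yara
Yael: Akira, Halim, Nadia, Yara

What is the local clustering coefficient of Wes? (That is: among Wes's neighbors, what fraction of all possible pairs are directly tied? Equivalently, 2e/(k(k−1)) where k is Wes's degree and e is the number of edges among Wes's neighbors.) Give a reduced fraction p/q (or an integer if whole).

Wes's neighbors: Akira and Miro (k = 2).
Possible neighbor pairs: C(2,2) = 1. Edges among them: none → e = 0.
Clustering(Wes) = 0/1.

0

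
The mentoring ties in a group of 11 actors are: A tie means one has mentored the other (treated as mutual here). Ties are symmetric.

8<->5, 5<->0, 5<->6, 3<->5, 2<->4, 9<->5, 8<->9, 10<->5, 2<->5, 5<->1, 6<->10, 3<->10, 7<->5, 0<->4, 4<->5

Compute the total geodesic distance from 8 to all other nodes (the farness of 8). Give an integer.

Distances from 8: 0:2, 1:2, 2:2, 3:2, 4:2, 5:1, 6:2, 7:2, 9:1, 10:2.
Sum = 2 + 2 + 2 + 2 + 2 + 1 + 2 + 2 + 1 + 2 = 18.

18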